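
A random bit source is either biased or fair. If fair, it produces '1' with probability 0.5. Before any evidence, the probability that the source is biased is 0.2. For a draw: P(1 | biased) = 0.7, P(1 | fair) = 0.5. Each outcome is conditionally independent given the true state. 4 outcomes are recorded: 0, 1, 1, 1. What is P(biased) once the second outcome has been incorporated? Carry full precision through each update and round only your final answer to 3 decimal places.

After '0': P(biased) = 0.3·0.2000 / (0.3·0.2000 + 0.5·0.8000) ≈ 0.1304
After '1': P(biased) = 0.7·0.1304 / (0.7·0.1304 + 0.5·0.8696) ≈ 0.1736

0.174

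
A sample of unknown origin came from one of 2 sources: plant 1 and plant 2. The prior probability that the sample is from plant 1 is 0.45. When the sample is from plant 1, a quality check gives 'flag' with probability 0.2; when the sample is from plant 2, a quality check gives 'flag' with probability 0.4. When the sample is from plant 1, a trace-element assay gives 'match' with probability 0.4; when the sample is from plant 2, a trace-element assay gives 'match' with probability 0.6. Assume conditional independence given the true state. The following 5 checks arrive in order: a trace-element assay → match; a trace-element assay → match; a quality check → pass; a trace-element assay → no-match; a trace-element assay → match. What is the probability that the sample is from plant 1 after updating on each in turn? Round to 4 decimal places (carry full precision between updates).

0.3265

Each posterior becomes the prior for the next update.
After a trace-element assay='match': P(plant 1) = 0.4·0.4500 / (0.4·0.4500 + 0.6·0.5500) ≈ 0.3529
After a trace-element assay='match': P(plant 1) = 0.4·0.3529 / (0.4·0.3529 + 0.6·0.6471) ≈ 0.2667
After a quality check='pass': P(plant 1) = 0.8·0.2667 / (0.8·0.2667 + 0.6·0.7333) ≈ 0.3265
After a trace-element assay='no-match': P(plant 1) = 0.6·0.3265 / (0.6·0.3265 + 0.4·0.6735) ≈ 0.4211
After a trace-element assay='match': P(plant 1) = 0.4·0.4211 / (0.4·0.4211 + 0.6·0.5789) ≈ 0.3265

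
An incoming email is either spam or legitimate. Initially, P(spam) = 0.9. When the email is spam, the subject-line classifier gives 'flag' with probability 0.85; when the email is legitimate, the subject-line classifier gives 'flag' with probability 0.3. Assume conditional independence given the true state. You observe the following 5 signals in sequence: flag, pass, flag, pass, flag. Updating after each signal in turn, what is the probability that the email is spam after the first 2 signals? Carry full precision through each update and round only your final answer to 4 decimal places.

0.8453

After 'flag': P(spam) = 0.85·0.9000 / (0.85·0.9000 + 0.3·0.1000) ≈ 0.9623
After 'pass': P(spam) = 0.15·0.9623 / (0.15·0.9623 + 0.7·0.0377) ≈ 0.8453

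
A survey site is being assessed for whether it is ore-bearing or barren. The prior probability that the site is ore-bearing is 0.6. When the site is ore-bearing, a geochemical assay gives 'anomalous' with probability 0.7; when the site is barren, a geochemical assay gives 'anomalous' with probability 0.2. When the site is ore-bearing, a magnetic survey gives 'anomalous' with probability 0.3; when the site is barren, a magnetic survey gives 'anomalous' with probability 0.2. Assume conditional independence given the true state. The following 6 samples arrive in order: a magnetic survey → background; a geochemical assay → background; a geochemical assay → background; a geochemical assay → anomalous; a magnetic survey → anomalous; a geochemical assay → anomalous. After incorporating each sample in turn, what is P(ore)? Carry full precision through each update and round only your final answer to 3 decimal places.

After a magnetic survey='background': P(ore) = 0.7·0.6000 / (0.7·0.6000 + 0.8·0.4000) ≈ 0.5676
After a geochemical assay='background': P(ore) = 0.3·0.5676 / (0.3·0.5676 + 0.8·0.4324) ≈ 0.3298
After a geochemical assay='background': P(ore) = 0.3·0.3298 / (0.3·0.3298 + 0.8·0.6702) ≈ 0.1558
After a geochemical assay='anomalous': P(ore) = 0.7·0.1558 / (0.7·0.1558 + 0.2·0.8442) ≈ 0.3925
After a magnetic survey='anomalous': P(ore) = 0.3·0.3925 / (0.3·0.3925 + 0.2·0.6075) ≈ 0.4921
After a geochemical assay='anomalous': P(ore) = 0.7·0.4921 / (0.7·0.4921 + 0.2·0.5079) ≈ 0.7723

0.772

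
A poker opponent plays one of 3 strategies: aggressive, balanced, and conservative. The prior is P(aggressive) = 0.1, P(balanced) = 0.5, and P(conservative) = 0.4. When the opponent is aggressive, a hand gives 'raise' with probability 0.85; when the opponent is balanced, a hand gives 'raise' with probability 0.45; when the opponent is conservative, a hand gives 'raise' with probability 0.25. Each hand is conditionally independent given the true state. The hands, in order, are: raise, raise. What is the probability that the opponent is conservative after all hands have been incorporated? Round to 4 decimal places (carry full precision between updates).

Each posterior becomes the prior for the next update.
After 'raise': normaliser = 0.85·0.1000 + 0.45·0.5000 + 0.25·0.4000; P(aggressive) ≈ 0.2073, P(balanced) ≈ 0.5488, P(conservative) ≈ 0.2439
After 'raise': normaliser = 0.85·0.2073 + 0.45·0.5488 + 0.25·0.2439; P(aggressive) ≈ 0.3640, P(balanced) ≈ 0.5101, P(conservative) ≈ 0.1259

0.1259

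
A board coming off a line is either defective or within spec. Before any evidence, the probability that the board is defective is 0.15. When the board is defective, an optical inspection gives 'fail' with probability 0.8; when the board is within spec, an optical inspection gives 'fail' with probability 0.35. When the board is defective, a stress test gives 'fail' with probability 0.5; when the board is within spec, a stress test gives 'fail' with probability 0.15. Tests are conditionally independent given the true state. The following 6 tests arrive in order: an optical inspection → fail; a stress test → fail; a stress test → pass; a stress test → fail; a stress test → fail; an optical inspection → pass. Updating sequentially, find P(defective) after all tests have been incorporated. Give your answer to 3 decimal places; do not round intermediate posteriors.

After an optical inspection='fail': P(defective) = 0.8·0.1500 / (0.8·0.1500 + 0.35·0.8500) ≈ 0.2874
After a stress test='fail': P(defective) = 0.5·0.2874 / (0.5·0.2874 + 0.15·0.7126) ≈ 0.5735
After a stress test='pass': P(defective) = 0.5·0.5735 / (0.5·0.5735 + 0.85·0.4265) ≈ 0.4416
After a stress test='fail': P(defective) = 0.5·0.4416 / (0.5·0.4416 + 0.15·0.5584) ≈ 0.7250
After a stress test='fail': P(defective) = 0.5·0.7250 / (0.5·0.7250 + 0.15·0.2750) ≈ 0.8978
After an optical inspection='pass': P(defective) = 0.2·0.8978 / (0.2·0.8978 + 0.65·0.1022) ≈ 0.7300

0.730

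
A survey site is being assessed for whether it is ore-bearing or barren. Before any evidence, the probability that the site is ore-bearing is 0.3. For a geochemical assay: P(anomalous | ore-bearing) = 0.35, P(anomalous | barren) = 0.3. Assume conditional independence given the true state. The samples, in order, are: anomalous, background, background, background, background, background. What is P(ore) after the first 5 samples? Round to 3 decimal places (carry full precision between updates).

After 'anomalous': P(ore) = 0.35·0.3000 / (0.35·0.3000 + 0.3·0.7000) ≈ 0.3333
After 'background': P(ore) = 0.65·0.3333 / (0.65·0.3333 + 0.7·0.6667) ≈ 0.3171
After 'background': P(ore) = 0.65·0.3171 / (0.65·0.3171 + 0.7·0.6829) ≈ 0.3012
After 'background': P(ore) = 0.65·0.3012 / (0.65·0.3012 + 0.7·0.6988) ≈ 0.2859
After 'background': P(ore) = 0.65·0.2859 / (0.65·0.2859 + 0.7·0.7141) ≈ 0.2710

0.271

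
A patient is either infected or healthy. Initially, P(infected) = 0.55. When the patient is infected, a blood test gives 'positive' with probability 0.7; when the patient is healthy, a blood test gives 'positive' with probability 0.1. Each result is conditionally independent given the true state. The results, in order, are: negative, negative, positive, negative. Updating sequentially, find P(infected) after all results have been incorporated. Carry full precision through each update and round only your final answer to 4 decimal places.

0.2406

Apply Bayes' rule sequentially, carrying P(infected) forward.
After 'negative': P(infected) = 0.3·0.5500 / (0.3·0.5500 + 0.9·0.4500) ≈ 0.2895
After 'negative': P(infected) = 0.3·0.2895 / (0.3·0.2895 + 0.9·0.7105) ≈ 0.1196
After 'positive': P(infected) = 0.7·0.1196 / (0.7·0.1196 + 0.1·0.8804) ≈ 0.4873
After 'negative': P(infected) = 0.3·0.4873 / (0.3·0.4873 + 0.9·0.5127) ≈ 0.2406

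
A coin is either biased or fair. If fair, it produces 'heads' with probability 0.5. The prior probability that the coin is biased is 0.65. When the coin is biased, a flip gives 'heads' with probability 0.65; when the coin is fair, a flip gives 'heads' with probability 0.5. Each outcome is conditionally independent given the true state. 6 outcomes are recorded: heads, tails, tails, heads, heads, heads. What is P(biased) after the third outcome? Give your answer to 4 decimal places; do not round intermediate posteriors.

After 'heads': P(biased) = 0.65·0.6500 / (0.65·0.6500 + 0.5·0.3500) ≈ 0.7071
After 'tails': P(biased) = 0.35·0.7071 / (0.35·0.7071 + 0.5·0.2929) ≈ 0.6283
After 'tails': P(biased) = 0.35·0.6283 / (0.35·0.6283 + 0.5·0.3717) ≈ 0.5419

0.5419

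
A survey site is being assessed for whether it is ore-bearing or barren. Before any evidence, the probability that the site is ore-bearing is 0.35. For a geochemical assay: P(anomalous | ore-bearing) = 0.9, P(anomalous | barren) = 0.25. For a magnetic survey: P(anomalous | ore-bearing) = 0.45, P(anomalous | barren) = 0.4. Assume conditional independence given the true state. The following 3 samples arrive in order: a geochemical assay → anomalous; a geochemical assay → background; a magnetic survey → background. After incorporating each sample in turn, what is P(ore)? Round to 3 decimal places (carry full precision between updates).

0.192

After a geochemical assay='anomalous': P(ore) = 0.9·0.3500 / (0.9·0.3500 + 0.25·0.6500) ≈ 0.6597
After a geochemical assay='background': P(ore) = 0.1·0.6597 / (0.1·0.6597 + 0.75·0.3403) ≈ 0.2054
After a magnetic survey='background': P(ore) = 0.55·0.2054 / (0.55·0.2054 + 0.6·0.7946) ≈ 0.1915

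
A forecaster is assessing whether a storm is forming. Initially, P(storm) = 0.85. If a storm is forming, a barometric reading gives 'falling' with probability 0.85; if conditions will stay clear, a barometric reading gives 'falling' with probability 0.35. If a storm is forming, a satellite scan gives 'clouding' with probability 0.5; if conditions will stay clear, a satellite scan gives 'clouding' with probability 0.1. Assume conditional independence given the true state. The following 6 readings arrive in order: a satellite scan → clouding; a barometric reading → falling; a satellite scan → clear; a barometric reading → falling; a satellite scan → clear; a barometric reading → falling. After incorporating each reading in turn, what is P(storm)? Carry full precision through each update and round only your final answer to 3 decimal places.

0.992

Apply Bayes' rule sequentially, carrying P(storm) forward.
After a satellite scan='clouding': P(storm) = 0.5·0.8500 / (0.5·0.8500 + 0.1·0.1500) ≈ 0.9659
After a barometric reading='falling': P(storm) = 0.85·0.9659 / (0.85·0.9659 + 0.35·0.0341) ≈ 0.9857
After a satellite scan='clear': P(storm) = 0.5·0.9857 / (0.5·0.9857 + 0.9·0.0143) ≈ 0.9745
After a barometric reading='falling': P(storm) = 0.85·0.9745 / (0.85·0.9745 + 0.35·0.0255) ≈ 0.9893
After a satellite scan='clear': P(storm) = 0.5·0.9893 / (0.5·0.9893 + 0.9·0.0107) ≈ 0.9810
After a barometric reading='falling': P(storm) = 0.85·0.9810 / (0.85·0.9810 + 0.35·0.0190) ≈ 0.9921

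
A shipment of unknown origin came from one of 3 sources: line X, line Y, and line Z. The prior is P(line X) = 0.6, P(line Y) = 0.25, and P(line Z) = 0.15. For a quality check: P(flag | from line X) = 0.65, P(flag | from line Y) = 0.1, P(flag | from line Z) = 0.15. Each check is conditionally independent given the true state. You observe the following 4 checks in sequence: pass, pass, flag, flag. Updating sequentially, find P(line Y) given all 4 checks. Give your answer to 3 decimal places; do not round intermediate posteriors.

0.057

Each posterior becomes the prior for the next update.
After 'pass': normaliser = 0.35·0.6000 + 0.9·0.2500 + 0.85·0.1500; P(line X) ≈ 0.3733, P(line Y) ≈ 0.4000, P(line Z) ≈ 0.2267
After 'pass': normaliser = 0.35·0.3733 + 0.9·0.4000 + 0.85·0.2267; P(line X) ≈ 0.1912, P(line Y) ≈ 0.5268, P(line Z) ≈ 0.2820
After 'flag': normaliser = 0.65·0.1912 + 0.1·0.5268 + 0.15·0.2820; P(line X) ≈ 0.5669, P(line Y) ≈ 0.2403, P(line Z) ≈ 0.1929
After 'flag': normaliser = 0.65·0.5669 + 0.1·0.2403 + 0.15·0.1929; P(line X) ≈ 0.8743, P(line Y) ≈ 0.0570, P(line Z) ≈ 0.0687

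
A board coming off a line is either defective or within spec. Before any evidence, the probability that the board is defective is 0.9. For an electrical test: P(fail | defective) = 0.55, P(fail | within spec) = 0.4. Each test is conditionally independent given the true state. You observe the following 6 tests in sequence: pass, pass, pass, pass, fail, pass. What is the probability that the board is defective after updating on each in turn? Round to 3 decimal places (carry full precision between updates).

0.746

Apply Bayes' rule sequentially, carrying P(defective) forward.
After 'pass': P(defective) = 0.45·0.9000 / (0.45·0.9000 + 0.6·0.1000) ≈ 0.8710
After 'pass': P(defective) = 0.45·0.8710 / (0.45·0.8710 + 0.6·0.1290) ≈ 0.8351
After 'pass': P(defective) = 0.45·0.8351 / (0.45·0.8351 + 0.6·0.1649) ≈ 0.7915
After 'pass': P(defective) = 0.45·0.7915 / (0.45·0.7915 + 0.6·0.2085) ≈ 0.7401
After 'fail': P(defective) = 0.55·0.7401 / (0.55·0.7401 + 0.4·0.2599) ≈ 0.7966
After 'pass': P(defective) = 0.45·0.7966 / (0.45·0.7966 + 0.6·0.2034) ≈ 0.7460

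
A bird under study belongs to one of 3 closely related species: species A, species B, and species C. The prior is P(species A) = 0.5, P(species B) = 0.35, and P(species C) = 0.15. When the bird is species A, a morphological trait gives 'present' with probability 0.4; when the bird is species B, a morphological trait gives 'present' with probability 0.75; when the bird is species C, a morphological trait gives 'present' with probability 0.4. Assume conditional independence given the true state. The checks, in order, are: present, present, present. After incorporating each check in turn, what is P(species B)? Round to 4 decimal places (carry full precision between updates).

0.7802

After 'present': normaliser = 0.4·0.5000 + 0.75·0.3500 + 0.4·0.1500; P(species A) ≈ 0.3828, P(species B) ≈ 0.5024, P(species C) ≈ 0.1148
After 'present': normaliser = 0.4·0.3828 + 0.75·0.5024 + 0.4·0.1148; P(species A) ≈ 0.2659, P(species B) ≈ 0.6543, P(species C) ≈ 0.0798
After 'present': normaliser = 0.4·0.2659 + 0.75·0.6543 + 0.4·0.0798; P(species A) ≈ 0.1691, P(species B) ≈ 0.7802, P(species C) ≈ 0.0507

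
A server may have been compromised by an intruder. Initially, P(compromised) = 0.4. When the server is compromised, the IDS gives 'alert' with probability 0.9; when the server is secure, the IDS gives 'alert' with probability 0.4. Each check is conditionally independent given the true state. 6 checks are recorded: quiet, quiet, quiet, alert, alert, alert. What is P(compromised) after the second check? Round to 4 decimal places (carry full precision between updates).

After 'quiet': P(compromised) = 0.1·0.4000 / (0.1·0.4000 + 0.6·0.6000) ≈ 0.1000
After 'quiet': P(compromised) = 0.1·0.1000 / (0.1·0.1000 + 0.6·0.9000) ≈ 0.0182

0.0182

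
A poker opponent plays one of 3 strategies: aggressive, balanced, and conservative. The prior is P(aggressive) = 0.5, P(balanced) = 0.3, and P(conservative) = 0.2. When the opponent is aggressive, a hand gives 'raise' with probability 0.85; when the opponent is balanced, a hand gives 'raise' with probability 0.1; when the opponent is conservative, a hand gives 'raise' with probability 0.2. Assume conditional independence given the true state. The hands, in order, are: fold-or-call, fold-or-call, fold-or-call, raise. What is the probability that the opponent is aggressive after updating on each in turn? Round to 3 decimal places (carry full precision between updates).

0.033

After 'fold-or-call': normaliser = 0.15·0.5000 + 0.9·0.3000 + 0.8·0.2000; P(aggressive) ≈ 0.1485, P(balanced) ≈ 0.5347, P(conservative) ≈ 0.3168
After 'fold-or-call': normaliser = 0.15·0.1485 + 0.9·0.5347 + 0.8·0.3168; P(aggressive) ≈ 0.0294, P(balanced) ≈ 0.6357, P(conservative) ≈ 0.3349
After 'fold-or-call': normaliser = 0.15·0.0294 + 0.9·0.6357 + 0.8·0.3349; P(aggressive) ≈ 0.0052, P(balanced) ≈ 0.6775, P(conservative) ≈ 0.3172
After 'raise': normaliser = 0.85·0.0052 + 0.1·0.6775 + 0.2·0.3172; P(aggressive) ≈ 0.0328, P(balanced) ≈ 0.4995, P(conservative) ≈ 0.4677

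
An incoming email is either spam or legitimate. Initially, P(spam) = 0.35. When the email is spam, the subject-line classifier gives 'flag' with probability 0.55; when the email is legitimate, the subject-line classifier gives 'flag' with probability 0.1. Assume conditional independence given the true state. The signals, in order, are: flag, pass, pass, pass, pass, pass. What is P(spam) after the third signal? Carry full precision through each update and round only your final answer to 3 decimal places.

After 'flag': P(spam) = 0.55·0.3500 / (0.55·0.3500 + 0.1·0.6500) ≈ 0.7476
After 'pass': P(spam) = 0.45·0.7476 / (0.45·0.7476 + 0.9·0.2524) ≈ 0.5969
After 'pass': P(spam) = 0.45·0.5969 / (0.45·0.5969 + 0.9·0.4031) ≈ 0.4254

0.425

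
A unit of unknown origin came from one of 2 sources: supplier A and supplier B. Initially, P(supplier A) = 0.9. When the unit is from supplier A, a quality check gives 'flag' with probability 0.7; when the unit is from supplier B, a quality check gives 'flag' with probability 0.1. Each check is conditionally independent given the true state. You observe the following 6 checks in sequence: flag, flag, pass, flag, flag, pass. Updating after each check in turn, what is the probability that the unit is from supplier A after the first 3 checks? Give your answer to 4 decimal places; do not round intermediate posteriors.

After 'flag': P(supplier A) = 0.7·0.9000 / (0.7·0.9000 + 0.1·0.1000) ≈ 0.9844
After 'flag': P(supplier A) = 0.7·0.9844 / (0.7·0.9844 + 0.1·0.0156) ≈ 0.9977
After 'pass': P(supplier A) = 0.3·0.9977 / (0.3·0.9977 + 0.9·0.0023) ≈ 0.9932

0.9932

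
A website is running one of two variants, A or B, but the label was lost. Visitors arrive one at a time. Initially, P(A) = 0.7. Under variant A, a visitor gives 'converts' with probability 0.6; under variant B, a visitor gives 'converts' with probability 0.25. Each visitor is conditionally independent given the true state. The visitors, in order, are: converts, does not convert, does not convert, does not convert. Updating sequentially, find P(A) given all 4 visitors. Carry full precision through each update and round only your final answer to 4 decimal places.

0.4593

After 'converts': P(A) = 0.6·0.7000 / (0.6·0.7000 + 0.25·0.3000) ≈ 0.8485
After 'does not convert': P(A) = 0.4·0.8485 / (0.4·0.8485 + 0.75·0.1515) ≈ 0.7492
After 'does not convert': P(A) = 0.4·0.7492 / (0.4·0.7492 + 0.75·0.2508) ≈ 0.6143
After 'does not convert': P(A) = 0.4·0.6143 / (0.4·0.6143 + 0.75·0.3857) ≈ 0.4593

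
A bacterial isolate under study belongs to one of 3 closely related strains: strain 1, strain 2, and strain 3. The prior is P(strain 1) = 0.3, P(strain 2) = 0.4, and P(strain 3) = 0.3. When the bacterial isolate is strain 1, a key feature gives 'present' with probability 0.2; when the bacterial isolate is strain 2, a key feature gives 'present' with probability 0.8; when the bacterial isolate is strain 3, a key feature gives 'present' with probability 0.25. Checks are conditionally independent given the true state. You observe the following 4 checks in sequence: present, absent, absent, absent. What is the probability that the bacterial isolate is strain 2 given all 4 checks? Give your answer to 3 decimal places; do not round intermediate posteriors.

0.039

After 'present': normaliser = 0.2·0.3000 + 0.8·0.4000 + 0.25·0.3000; P(strain 1) ≈ 0.1319, P(strain 2) ≈ 0.7033, P(strain 3) ≈ 0.1648
After 'absent': normaliser = 0.8·0.1319 + 0.2·0.7033 + 0.75·0.1648; P(strain 1) ≈ 0.2853, P(strain 2) ≈ 0.3804, P(strain 3) ≈ 0.3343
After 'absent': normaliser = 0.8·0.2853 + 0.2·0.3804 + 0.75·0.3343; P(strain 1) ≈ 0.4112, P(strain 2) ≈ 0.1371, P(strain 3) ≈ 0.4517
After 'absent': normaliser = 0.8·0.4112 + 0.2·0.1371 + 0.75·0.4517; P(strain 1) ≈ 0.4732, P(strain 2) ≈ 0.0394, P(strain 3) ≈ 0.4874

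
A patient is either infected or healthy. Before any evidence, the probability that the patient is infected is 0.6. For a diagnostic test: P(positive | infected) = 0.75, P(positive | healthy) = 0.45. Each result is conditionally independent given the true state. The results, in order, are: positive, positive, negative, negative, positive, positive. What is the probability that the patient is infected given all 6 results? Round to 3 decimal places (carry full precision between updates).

Apply Bayes' rule sequentially, carrying P(infected) forward.
After 'positive': P(infected) = 0.75·0.6000 / (0.75·0.6000 + 0.45·0.4000) ≈ 0.7143
After 'positive': P(infected) = 0.75·0.7143 / (0.75·0.7143 + 0.45·0.2857) ≈ 0.8065
After 'negative': P(infected) = 0.25·0.8065 / (0.25·0.8065 + 0.55·0.1935) ≈ 0.6545
After 'negative': P(infected) = 0.25·0.6545 / (0.25·0.6545 + 0.55·0.3455) ≈ 0.4626
After 'positive': P(infected) = 0.75·0.4626 / (0.75·0.4626 + 0.45·0.5374) ≈ 0.5893
After 'positive': P(infected) = 0.75·0.5893 / (0.75·0.5893 + 0.45·0.4107) ≈ 0.7051

0.705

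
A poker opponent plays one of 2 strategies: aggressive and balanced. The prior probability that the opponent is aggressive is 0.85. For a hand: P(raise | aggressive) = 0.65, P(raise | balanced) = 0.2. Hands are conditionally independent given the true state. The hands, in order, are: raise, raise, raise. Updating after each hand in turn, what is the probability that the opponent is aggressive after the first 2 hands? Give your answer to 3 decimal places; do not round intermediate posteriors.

After 'raise': P(aggressive) = 0.65·0.8500 / (0.65·0.8500 + 0.2·0.1500) ≈ 0.9485
After 'raise': P(aggressive) = 0.65·0.9485 / (0.65·0.9485 + 0.2·0.0515) ≈ 0.9836

0.984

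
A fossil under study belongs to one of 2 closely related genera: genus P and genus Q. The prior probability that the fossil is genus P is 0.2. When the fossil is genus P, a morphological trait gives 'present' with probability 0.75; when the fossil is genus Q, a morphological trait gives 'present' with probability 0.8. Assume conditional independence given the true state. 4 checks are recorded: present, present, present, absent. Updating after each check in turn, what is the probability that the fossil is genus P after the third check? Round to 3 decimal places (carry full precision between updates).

0.171

Apply Bayes' rule sequentially, carrying P(genus P) forward.
After 'present': P(genus P) = 0.75·0.2000 / (0.75·0.2000 + 0.8·0.8000) ≈ 0.1899
After 'present': P(genus P) = 0.75·0.1899 / (0.75·0.1899 + 0.8·0.8101) ≈ 0.1801
After 'present': P(genus P) = 0.75·0.1801 / (0.75·0.1801 + 0.8·0.8199) ≈ 0.1708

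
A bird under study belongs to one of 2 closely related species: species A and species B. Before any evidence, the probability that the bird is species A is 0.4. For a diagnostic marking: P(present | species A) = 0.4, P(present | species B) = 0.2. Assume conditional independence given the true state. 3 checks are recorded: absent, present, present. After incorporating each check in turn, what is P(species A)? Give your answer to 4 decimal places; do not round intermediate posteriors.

0.6667

After 'absent': P(species A) = 0.6·0.4000 / (0.6·0.4000 + 0.8·0.6000) ≈ 0.3333
After 'present': P(species A) = 0.4·0.3333 / (0.4·0.3333 + 0.2·0.6667) ≈ 0.5000
After 'present': P(species A) = 0.4·0.5000 / (0.4·0.5000 + 0.2·0.5000) ≈ 0.6667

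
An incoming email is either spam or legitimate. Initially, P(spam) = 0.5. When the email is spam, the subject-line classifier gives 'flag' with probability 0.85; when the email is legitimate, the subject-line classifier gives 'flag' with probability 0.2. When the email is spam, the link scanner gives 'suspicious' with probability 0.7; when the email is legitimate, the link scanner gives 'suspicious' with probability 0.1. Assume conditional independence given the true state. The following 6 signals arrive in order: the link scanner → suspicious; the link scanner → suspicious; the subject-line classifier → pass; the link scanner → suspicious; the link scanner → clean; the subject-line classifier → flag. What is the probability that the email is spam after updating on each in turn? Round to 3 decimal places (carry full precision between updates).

After the link scanner='suspicious': P(spam) = 0.7·0.5000 / (0.7·0.5000 + 0.1·0.5000) ≈ 0.8750
After the link scanner='suspicious': P(spam) = 0.7·0.8750 / (0.7·0.8750 + 0.1·0.1250) ≈ 0.9800
After the subject-line classifier='pass': P(spam) = 0.15·0.9800 / (0.15·0.9800 + 0.8·0.0200) ≈ 0.9018
After the link scanner='suspicious': P(spam) = 0.7·0.9018 / (0.7·0.9018 + 0.1·0.0982) ≈ 0.9847
After the link scanner='clean': P(spam) = 0.3·0.9847 / (0.3·0.9847 + 0.9·0.0153) ≈ 0.9554
After the subject-line classifier='flag': P(spam) = 0.85·0.9554 / (0.85·0.9554 + 0.2·0.0446) ≈ 0.9891

0.989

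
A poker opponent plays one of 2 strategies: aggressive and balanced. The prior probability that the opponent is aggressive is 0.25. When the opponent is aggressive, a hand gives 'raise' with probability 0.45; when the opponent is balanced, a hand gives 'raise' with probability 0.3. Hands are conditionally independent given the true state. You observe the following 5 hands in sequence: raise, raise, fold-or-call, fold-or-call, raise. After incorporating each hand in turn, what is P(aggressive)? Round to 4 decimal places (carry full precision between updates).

0.4099

After 'raise': P(aggressive) = 0.45·0.2500 / (0.45·0.2500 + 0.3·0.7500) ≈ 0.3333
After 'raise': P(aggressive) = 0.45·0.3333 / (0.45·0.3333 + 0.3·0.6667) ≈ 0.4286
After 'fold-or-call': P(aggressive) = 0.55·0.4286 / (0.55·0.4286 + 0.7·0.5714) ≈ 0.3708
After 'fold-or-call': P(aggressive) = 0.55·0.3708 / (0.55·0.3708 + 0.7·0.6292) ≈ 0.3165
After 'raise': P(aggressive) = 0.45·0.3165 / (0.45·0.3165 + 0.3·0.6835) ≈ 0.4099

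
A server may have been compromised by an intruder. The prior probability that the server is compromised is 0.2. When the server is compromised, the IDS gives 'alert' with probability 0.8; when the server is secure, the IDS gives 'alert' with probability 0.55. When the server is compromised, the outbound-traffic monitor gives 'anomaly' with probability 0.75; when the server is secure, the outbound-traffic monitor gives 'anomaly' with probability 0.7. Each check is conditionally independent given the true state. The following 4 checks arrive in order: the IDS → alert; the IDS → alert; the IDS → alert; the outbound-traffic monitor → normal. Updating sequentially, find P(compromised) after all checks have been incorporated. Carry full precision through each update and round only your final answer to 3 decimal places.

0.391

Each posterior becomes the prior for the next update.
After the IDS='alert': P(compromised) = 0.8·0.2000 / (0.8·0.2000 + 0.55·0.8000) ≈ 0.2667
After the IDS='alert': P(compromised) = 0.8·0.2667 / (0.8·0.2667 + 0.55·0.7333) ≈ 0.3459
After the IDS='alert': P(compromised) = 0.8·0.3459 / (0.8·0.3459 + 0.55·0.6541) ≈ 0.4348
After the outbound-traffic monitor='normal': P(compromised) = 0.25·0.4348 / (0.25·0.4348 + 0.3·0.5652) ≈ 0.3907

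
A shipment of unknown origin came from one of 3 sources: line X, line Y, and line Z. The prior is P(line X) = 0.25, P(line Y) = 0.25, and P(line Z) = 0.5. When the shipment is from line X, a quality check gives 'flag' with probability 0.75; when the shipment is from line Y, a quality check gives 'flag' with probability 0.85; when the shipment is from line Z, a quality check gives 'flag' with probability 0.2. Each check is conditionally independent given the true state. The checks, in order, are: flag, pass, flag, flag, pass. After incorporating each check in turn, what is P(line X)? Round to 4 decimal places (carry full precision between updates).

0.5229

After 'flag': normaliser = 0.75·0.2500 + 0.85·0.2500 + 0.2·0.5000; P(line X) ≈ 0.3750, P(line Y) ≈ 0.4250, P(line Z) ≈ 0.2000
After 'pass': normaliser = 0.25·0.3750 + 0.15·0.4250 + 0.8·0.2000; P(line X) ≈ 0.2953, P(line Y) ≈ 0.2008, P(line Z) ≈ 0.5039
After 'flag': normaliser = 0.75·0.2953 + 0.85·0.2008 + 0.2·0.5039; P(line X) ≈ 0.4493, P(line Y) ≈ 0.3462, P(line Z) ≈ 0.2045
After 'flag': normaliser = 0.75·0.4493 + 0.85·0.3462 + 0.2·0.2045; P(line X) ≈ 0.5013, P(line Y) ≈ 0.4379, P(line Z) ≈ 0.0608
After 'pass': normaliser = 0.25·0.5013 + 0.15·0.4379 + 0.8·0.0608; P(line X) ≈ 0.5229, P(line Y) ≈ 0.2740, P(line Z) ≈ 0.2031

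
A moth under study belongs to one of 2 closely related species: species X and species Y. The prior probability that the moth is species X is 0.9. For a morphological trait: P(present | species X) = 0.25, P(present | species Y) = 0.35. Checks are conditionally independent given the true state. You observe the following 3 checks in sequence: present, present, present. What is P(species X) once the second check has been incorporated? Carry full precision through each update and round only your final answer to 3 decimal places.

0.821

After 'present': P(species X) = 0.25·0.9000 / (0.25·0.9000 + 0.35·0.1000) ≈ 0.8654
After 'present': P(species X) = 0.25·0.8654 / (0.25·0.8654 + 0.35·0.1346) ≈ 0.8212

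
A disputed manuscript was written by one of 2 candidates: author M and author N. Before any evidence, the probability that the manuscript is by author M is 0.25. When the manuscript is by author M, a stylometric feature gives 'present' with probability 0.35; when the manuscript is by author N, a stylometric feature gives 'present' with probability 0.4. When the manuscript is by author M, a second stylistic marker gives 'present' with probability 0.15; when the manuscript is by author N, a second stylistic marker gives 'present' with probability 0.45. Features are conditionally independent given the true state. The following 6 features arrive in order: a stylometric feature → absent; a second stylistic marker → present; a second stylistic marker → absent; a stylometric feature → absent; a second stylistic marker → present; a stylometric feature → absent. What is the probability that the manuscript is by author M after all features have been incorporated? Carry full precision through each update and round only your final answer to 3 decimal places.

After a stylometric feature='absent': P(author M) = 0.65·0.2500 / (0.65·0.2500 + 0.6·0.7500) ≈ 0.2653
After a second stylistic marker='present': P(author M) = 0.15·0.2653 / (0.15·0.2653 + 0.45·0.7347) ≈ 0.1074
After a second stylistic marker='absent': P(author M) = 0.85·0.1074 / (0.85·0.1074 + 0.55·0.8926) ≈ 0.1568
After a stylometric feature='absent': P(author M) = 0.65·0.1568 / (0.65·0.1568 + 0.6·0.8432) ≈ 0.1677
After a second stylistic marker='present': P(author M) = 0.15·0.1677 / (0.15·0.1677 + 0.45·0.8323) ≈ 0.0629
After a stylometric feature='absent': P(author M) = 0.65·0.0629 / (0.65·0.0629 + 0.6·0.9371) ≈ 0.0678

0.068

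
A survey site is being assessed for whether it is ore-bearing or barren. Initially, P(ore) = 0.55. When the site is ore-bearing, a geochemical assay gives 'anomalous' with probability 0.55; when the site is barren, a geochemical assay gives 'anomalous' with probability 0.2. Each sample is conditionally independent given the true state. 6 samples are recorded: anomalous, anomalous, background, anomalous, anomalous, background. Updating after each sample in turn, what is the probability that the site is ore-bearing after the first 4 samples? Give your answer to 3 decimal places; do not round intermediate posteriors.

0.935

After 'anomalous': P(ore) = 0.55·0.5500 / (0.55·0.5500 + 0.2·0.4500) ≈ 0.7707
After 'anomalous': P(ore) = 0.55·0.7707 / (0.55·0.7707 + 0.2·0.2293) ≈ 0.9024
After 'background': P(ore) = 0.45·0.9024 / (0.45·0.9024 + 0.8·0.0976) ≈ 0.8387
After 'anomalous': P(ore) = 0.55·0.8387 / (0.55·0.8387 + 0.2·0.1613) ≈ 0.9346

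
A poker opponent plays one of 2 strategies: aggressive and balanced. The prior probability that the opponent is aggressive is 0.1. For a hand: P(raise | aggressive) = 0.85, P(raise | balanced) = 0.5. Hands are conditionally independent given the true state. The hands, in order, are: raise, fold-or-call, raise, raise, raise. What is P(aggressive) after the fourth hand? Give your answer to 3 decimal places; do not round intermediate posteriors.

Each posterior becomes the prior for the next update.
After 'raise': P(aggressive) = 0.85·0.1000 / (0.85·0.1000 + 0.5·0.9000) ≈ 0.1589
After 'fold-or-call': P(aggressive) = 0.15·0.1589 / (0.15·0.1589 + 0.5·0.8411) ≈ 0.0536
After 'raise': P(aggressive) = 0.85·0.0536 / (0.85·0.0536 + 0.5·0.9464) ≈ 0.0879
After 'raise': P(aggressive) = 0.85·0.0879 / (0.85·0.0879 + 0.5·0.9121) ≈ 0.1407

0.141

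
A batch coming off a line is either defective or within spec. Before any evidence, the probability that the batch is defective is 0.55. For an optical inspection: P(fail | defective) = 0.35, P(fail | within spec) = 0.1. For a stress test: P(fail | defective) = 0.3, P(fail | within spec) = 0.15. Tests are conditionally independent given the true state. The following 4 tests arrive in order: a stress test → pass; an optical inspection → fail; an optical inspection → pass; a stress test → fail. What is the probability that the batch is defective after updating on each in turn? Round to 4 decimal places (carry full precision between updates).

0.8358

After a stress test='pass': P(defective) = 0.7·0.5500 / (0.7·0.5500 + 0.85·0.4500) ≈ 0.5016
After an optical inspection='fail': P(defective) = 0.35·0.5016 / (0.35·0.5016 + 0.1·0.4984) ≈ 0.7789
After an optical inspection='pass': P(defective) = 0.65·0.7789 / (0.65·0.7789 + 0.9·0.2211) ≈ 0.7179
After a stress test='fail': P(defective) = 0.3·0.7179 / (0.3·0.7179 + 0.15·0.2821) ≈ 0.8358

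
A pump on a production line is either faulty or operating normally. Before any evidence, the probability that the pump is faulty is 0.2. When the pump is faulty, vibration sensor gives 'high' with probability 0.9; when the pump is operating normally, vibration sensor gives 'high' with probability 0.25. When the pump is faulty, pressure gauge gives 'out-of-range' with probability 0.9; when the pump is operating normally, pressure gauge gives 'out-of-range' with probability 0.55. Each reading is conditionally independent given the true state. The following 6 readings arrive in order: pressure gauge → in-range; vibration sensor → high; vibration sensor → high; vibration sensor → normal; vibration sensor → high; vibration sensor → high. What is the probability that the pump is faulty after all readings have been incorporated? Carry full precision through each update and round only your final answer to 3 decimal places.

0.554

After pressure gauge='in-range': P(faulty) = 0.1·0.2000 / (0.1·0.2000 + 0.45·0.8000) ≈ 0.0526
After vibration sensor='high': P(faulty) = 0.9·0.0526 / (0.9·0.0526 + 0.25·0.9474) ≈ 0.1667
After vibration sensor='high': P(faulty) = 0.9·0.1667 / (0.9·0.1667 + 0.25·0.8333) ≈ 0.4186
After vibration sensor='normal': P(faulty) = 0.1·0.4186 / (0.1·0.4186 + 0.75·0.5814) ≈ 0.0876
After vibration sensor='high': P(faulty) = 0.9·0.0876 / (0.9·0.0876 + 0.25·0.9124) ≈ 0.2568
After vibration sensor='high': P(faulty) = 0.9·0.2568 / (0.9·0.2568 + 0.25·0.7432) ≈ 0.5544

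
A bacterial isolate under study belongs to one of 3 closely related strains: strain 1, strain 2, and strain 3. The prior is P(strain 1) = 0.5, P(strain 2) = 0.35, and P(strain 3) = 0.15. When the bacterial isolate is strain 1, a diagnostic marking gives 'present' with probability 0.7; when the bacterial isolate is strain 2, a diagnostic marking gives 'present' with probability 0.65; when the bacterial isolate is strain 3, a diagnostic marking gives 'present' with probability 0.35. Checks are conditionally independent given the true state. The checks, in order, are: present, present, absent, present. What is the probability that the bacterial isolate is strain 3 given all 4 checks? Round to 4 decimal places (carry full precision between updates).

After 'present': normaliser = 0.7·0.5000 + 0.65·0.3500 + 0.35·0.1500; P(strain 1) ≈ 0.5556, P(strain 2) ≈ 0.3611, P(strain 3) ≈ 0.0833
After 'present': normaliser = 0.7·0.5556 + 0.65·0.3611 + 0.35·0.0833; P(strain 1) ≈ 0.5957, P(strain 2) ≈ 0.3596, P(strain 3) ≈ 0.0447
After 'absent': normaliser = 0.3·0.5957 + 0.35·0.3596 + 0.65·0.0447; P(strain 1) ≈ 0.5357, P(strain 2) ≈ 0.3772, P(strain 3) ≈ 0.0871
After 'present': normaliser = 0.7·0.5357 + 0.65·0.3772 + 0.35·0.0871; P(strain 1) ≈ 0.5763, P(strain 2) ≈ 0.3768, P(strain 3) ≈ 0.0468

0.0468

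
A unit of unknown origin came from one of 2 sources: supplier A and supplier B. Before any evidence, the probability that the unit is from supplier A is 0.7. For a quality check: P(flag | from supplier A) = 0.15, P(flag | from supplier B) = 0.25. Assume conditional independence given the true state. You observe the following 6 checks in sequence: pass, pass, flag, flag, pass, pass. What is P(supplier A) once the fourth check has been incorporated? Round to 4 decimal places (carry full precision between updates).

After 'pass': P(supplier A) = 0.85·0.7000 / (0.85·0.7000 + 0.75·0.3000) ≈ 0.7256
After 'pass': P(supplier A) = 0.85·0.7256 / (0.85·0.7256 + 0.75·0.2744) ≈ 0.7498
After 'flag': P(supplier A) = 0.15·0.7498 / (0.15·0.7498 + 0.25·0.2502) ≈ 0.6426
After 'flag': P(supplier A) = 0.15·0.6426 / (0.15·0.6426 + 0.25·0.3574) ≈ 0.5190

0.5190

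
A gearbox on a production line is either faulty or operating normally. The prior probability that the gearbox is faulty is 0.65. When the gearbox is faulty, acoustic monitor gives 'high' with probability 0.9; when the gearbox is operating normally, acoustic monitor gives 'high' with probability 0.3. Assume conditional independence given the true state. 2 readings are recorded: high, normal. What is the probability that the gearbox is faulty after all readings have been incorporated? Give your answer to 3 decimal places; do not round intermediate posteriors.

0.443

Apply Bayes' rule sequentially, carrying P(faulty) forward.
After 'high': P(faulty) = 0.9·0.6500 / (0.9·0.6500 + 0.3·0.3500) ≈ 0.8478
After 'normal': P(faulty) = 0.1·0.8478 / (0.1·0.8478 + 0.7·0.1522) ≈ 0.4432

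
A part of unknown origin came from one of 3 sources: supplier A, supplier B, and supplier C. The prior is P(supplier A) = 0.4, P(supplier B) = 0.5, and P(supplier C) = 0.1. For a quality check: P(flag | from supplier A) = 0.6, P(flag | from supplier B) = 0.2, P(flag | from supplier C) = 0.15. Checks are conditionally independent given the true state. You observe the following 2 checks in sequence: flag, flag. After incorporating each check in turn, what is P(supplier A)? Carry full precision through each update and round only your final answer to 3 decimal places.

After 'flag': normaliser = 0.6·0.4000 + 0.2·0.5000 + 0.15·0.1000; P(supplier A) ≈ 0.6761, P(supplier B) ≈ 0.2817, P(supplier C) ≈ 0.0423
After 'flag': normaliser = 0.6·0.6761 + 0.2·0.2817 + 0.15·0.0423; P(supplier A) ≈ 0.8662, P(supplier B) ≈ 0.1203, P(supplier C) ≈ 0.0135

0.866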